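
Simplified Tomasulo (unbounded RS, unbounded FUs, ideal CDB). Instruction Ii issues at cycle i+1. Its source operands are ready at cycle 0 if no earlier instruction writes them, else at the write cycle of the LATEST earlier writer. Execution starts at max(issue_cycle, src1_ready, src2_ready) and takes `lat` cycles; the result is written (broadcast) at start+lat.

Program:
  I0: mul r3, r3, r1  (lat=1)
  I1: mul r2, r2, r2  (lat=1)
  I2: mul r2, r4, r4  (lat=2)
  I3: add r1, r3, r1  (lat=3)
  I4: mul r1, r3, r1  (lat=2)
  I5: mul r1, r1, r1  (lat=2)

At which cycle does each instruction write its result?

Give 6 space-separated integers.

Answer: 2 3 5 7 9 11

Derivation:
I0 mul r3: issue@1 deps=(None,None) exec_start@1 write@2
I1 mul r2: issue@2 deps=(None,None) exec_start@2 write@3
I2 mul r2: issue@3 deps=(None,None) exec_start@3 write@5
I3 add r1: issue@4 deps=(0,None) exec_start@4 write@7
I4 mul r1: issue@5 deps=(0,3) exec_start@7 write@9
I5 mul r1: issue@6 deps=(4,4) exec_start@9 write@11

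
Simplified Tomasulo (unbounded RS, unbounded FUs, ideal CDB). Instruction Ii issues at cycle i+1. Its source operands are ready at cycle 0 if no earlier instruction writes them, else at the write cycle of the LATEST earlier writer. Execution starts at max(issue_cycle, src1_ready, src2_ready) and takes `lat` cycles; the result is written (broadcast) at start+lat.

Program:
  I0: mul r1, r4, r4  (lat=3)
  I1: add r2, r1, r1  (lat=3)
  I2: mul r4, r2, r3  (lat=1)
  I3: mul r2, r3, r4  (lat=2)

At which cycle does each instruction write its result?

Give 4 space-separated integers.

I0 mul r1: issue@1 deps=(None,None) exec_start@1 write@4
I1 add r2: issue@2 deps=(0,0) exec_start@4 write@7
I2 mul r4: issue@3 deps=(1,None) exec_start@7 write@8
I3 mul r2: issue@4 deps=(None,2) exec_start@8 write@10

Answer: 4 7 8 10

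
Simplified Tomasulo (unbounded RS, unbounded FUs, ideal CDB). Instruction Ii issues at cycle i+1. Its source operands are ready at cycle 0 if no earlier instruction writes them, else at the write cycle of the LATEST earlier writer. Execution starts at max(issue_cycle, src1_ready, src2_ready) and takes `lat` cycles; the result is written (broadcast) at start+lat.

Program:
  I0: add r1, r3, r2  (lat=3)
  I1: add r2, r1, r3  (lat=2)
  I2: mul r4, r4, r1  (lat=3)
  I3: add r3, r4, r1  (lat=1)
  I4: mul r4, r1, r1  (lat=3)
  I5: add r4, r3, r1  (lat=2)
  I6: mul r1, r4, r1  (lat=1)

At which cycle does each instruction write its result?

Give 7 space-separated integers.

Answer: 4 6 7 8 8 10 11

Derivation:
I0 add r1: issue@1 deps=(None,None) exec_start@1 write@4
I1 add r2: issue@2 deps=(0,None) exec_start@4 write@6
I2 mul r4: issue@3 deps=(None,0) exec_start@4 write@7
I3 add r3: issue@4 deps=(2,0) exec_start@7 write@8
I4 mul r4: issue@5 deps=(0,0) exec_start@5 write@8
I5 add r4: issue@6 deps=(3,0) exec_start@8 write@10
I6 mul r1: issue@7 deps=(5,0) exec_start@10 write@11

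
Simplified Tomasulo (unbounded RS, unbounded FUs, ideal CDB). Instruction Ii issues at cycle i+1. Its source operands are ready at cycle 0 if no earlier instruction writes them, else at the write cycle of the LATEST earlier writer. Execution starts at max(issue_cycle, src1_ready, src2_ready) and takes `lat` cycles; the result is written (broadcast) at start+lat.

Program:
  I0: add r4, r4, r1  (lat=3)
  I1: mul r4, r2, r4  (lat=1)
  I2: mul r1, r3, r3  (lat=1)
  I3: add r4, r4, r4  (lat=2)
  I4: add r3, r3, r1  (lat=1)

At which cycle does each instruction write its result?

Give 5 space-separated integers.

I0 add r4: issue@1 deps=(None,None) exec_start@1 write@4
I1 mul r4: issue@2 deps=(None,0) exec_start@4 write@5
I2 mul r1: issue@3 deps=(None,None) exec_start@3 write@4
I3 add r4: issue@4 deps=(1,1) exec_start@5 write@7
I4 add r3: issue@5 deps=(None,2) exec_start@5 write@6

Answer: 4 5 4 7 6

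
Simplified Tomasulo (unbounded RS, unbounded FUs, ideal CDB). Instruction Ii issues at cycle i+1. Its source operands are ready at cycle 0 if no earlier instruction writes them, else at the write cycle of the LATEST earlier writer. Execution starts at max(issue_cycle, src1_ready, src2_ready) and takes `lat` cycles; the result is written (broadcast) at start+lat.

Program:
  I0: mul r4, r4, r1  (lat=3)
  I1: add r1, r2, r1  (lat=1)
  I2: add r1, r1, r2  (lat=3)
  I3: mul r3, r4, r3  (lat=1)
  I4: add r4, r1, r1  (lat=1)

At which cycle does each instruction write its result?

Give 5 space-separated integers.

Answer: 4 3 6 5 7

Derivation:
I0 mul r4: issue@1 deps=(None,None) exec_start@1 write@4
I1 add r1: issue@2 deps=(None,None) exec_start@2 write@3
I2 add r1: issue@3 deps=(1,None) exec_start@3 write@6
I3 mul r3: issue@4 deps=(0,None) exec_start@4 write@5
I4 add r4: issue@5 deps=(2,2) exec_start@6 write@7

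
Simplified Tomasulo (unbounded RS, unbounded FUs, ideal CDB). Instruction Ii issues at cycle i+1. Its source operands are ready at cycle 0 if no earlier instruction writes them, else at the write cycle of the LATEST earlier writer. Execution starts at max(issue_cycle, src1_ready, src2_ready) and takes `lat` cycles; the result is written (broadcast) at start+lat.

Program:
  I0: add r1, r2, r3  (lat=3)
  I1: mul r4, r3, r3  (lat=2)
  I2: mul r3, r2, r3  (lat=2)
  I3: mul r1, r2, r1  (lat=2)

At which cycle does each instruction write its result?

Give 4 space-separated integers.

Answer: 4 4 5 6

Derivation:
I0 add r1: issue@1 deps=(None,None) exec_start@1 write@4
I1 mul r4: issue@2 deps=(None,None) exec_start@2 write@4
I2 mul r3: issue@3 deps=(None,None) exec_start@3 write@5
I3 mul r1: issue@4 deps=(None,0) exec_start@4 write@6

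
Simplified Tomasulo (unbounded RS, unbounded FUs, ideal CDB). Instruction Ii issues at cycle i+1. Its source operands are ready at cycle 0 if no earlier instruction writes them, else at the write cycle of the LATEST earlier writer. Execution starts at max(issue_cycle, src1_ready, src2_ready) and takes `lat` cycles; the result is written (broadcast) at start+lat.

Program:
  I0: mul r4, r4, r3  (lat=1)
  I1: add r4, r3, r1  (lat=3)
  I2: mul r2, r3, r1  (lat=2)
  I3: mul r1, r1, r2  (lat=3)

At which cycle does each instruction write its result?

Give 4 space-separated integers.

Answer: 2 5 5 8

Derivation:
I0 mul r4: issue@1 deps=(None,None) exec_start@1 write@2
I1 add r4: issue@2 deps=(None,None) exec_start@2 write@5
I2 mul r2: issue@3 deps=(None,None) exec_start@3 write@5
I3 mul r1: issue@4 deps=(None,2) exec_start@5 write@8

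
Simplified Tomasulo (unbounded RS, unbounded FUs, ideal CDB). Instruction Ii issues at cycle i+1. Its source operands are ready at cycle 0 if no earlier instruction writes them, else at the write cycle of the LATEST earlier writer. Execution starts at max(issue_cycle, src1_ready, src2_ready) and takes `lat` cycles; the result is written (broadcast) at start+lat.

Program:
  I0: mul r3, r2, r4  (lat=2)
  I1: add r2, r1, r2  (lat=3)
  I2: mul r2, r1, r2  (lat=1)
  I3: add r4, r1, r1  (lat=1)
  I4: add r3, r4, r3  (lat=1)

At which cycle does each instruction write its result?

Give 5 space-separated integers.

Answer: 3 5 6 5 6

Derivation:
I0 mul r3: issue@1 deps=(None,None) exec_start@1 write@3
I1 add r2: issue@2 deps=(None,None) exec_start@2 write@5
I2 mul r2: issue@3 deps=(None,1) exec_start@5 write@6
I3 add r4: issue@4 deps=(None,None) exec_start@4 write@5
I4 add r3: issue@5 deps=(3,0) exec_start@5 write@6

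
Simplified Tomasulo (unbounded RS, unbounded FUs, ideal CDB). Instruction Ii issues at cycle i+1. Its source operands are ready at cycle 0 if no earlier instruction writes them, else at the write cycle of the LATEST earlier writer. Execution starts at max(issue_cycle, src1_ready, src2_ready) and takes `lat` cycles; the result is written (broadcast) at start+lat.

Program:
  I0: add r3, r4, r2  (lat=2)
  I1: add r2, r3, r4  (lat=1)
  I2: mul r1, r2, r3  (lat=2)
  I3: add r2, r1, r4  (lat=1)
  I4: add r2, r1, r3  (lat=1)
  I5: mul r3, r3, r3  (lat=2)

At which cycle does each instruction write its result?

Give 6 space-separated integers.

I0 add r3: issue@1 deps=(None,None) exec_start@1 write@3
I1 add r2: issue@2 deps=(0,None) exec_start@3 write@4
I2 mul r1: issue@3 deps=(1,0) exec_start@4 write@6
I3 add r2: issue@4 deps=(2,None) exec_start@6 write@7
I4 add r2: issue@5 deps=(2,0) exec_start@6 write@7
I5 mul r3: issue@6 deps=(0,0) exec_start@6 write@8

Answer: 3 4 6 7 7 8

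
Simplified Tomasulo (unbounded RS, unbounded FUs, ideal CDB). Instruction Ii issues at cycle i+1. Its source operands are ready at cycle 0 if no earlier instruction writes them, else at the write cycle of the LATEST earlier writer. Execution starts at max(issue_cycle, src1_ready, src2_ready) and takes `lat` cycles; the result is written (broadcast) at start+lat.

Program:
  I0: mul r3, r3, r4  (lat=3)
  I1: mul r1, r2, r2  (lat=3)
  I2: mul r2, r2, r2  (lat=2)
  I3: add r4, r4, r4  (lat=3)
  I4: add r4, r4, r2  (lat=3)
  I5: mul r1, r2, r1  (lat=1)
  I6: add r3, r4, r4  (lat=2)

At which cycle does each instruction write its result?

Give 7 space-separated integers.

I0 mul r3: issue@1 deps=(None,None) exec_start@1 write@4
I1 mul r1: issue@2 deps=(None,None) exec_start@2 write@5
I2 mul r2: issue@3 deps=(None,None) exec_start@3 write@5
I3 add r4: issue@4 deps=(None,None) exec_start@4 write@7
I4 add r4: issue@5 deps=(3,2) exec_start@7 write@10
I5 mul r1: issue@6 deps=(2,1) exec_start@6 write@7
I6 add r3: issue@7 deps=(4,4) exec_start@10 write@12

Answer: 4 5 5 7 10 7 12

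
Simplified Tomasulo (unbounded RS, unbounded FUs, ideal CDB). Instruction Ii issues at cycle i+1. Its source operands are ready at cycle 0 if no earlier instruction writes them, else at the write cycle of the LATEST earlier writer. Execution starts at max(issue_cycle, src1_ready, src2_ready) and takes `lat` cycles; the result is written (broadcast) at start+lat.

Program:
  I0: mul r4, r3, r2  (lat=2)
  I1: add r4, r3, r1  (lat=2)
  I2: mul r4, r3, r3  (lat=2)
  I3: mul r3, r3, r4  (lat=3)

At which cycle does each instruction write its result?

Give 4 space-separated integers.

I0 mul r4: issue@1 deps=(None,None) exec_start@1 write@3
I1 add r4: issue@2 deps=(None,None) exec_start@2 write@4
I2 mul r4: issue@3 deps=(None,None) exec_start@3 write@5
I3 mul r3: issue@4 deps=(None,2) exec_start@5 write@8

Answer: 3 4 5 8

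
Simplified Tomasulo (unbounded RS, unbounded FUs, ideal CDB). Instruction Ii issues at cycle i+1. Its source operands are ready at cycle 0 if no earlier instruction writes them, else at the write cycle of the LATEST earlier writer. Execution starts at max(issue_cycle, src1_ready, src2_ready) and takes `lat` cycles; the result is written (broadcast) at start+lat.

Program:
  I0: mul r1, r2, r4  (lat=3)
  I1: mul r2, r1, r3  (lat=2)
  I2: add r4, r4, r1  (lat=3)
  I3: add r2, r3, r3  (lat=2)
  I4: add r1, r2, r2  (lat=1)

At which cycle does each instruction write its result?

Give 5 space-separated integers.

Answer: 4 6 7 6 7

Derivation:
I0 mul r1: issue@1 deps=(None,None) exec_start@1 write@4
I1 mul r2: issue@2 deps=(0,None) exec_start@4 write@6
I2 add r4: issue@3 deps=(None,0) exec_start@4 write@7
I3 add r2: issue@4 deps=(None,None) exec_start@4 write@6
I4 add r1: issue@5 deps=(3,3) exec_start@6 write@7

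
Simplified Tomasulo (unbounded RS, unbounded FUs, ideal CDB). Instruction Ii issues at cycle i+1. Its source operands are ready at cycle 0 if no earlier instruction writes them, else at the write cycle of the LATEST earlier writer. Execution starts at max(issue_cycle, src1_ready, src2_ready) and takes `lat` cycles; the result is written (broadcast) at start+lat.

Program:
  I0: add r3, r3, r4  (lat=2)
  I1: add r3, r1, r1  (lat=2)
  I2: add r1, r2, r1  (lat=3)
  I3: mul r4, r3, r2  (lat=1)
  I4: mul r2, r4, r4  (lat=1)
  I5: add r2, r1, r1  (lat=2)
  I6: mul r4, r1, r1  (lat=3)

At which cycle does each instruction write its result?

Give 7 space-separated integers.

I0 add r3: issue@1 deps=(None,None) exec_start@1 write@3
I1 add r3: issue@2 deps=(None,None) exec_start@2 write@4
I2 add r1: issue@3 deps=(None,None) exec_start@3 write@6
I3 mul r4: issue@4 deps=(1,None) exec_start@4 write@5
I4 mul r2: issue@5 deps=(3,3) exec_start@5 write@6
I5 add r2: issue@6 deps=(2,2) exec_start@6 write@8
I6 mul r4: issue@7 deps=(2,2) exec_start@7 write@10

Answer: 3 4 6 5 6 8 10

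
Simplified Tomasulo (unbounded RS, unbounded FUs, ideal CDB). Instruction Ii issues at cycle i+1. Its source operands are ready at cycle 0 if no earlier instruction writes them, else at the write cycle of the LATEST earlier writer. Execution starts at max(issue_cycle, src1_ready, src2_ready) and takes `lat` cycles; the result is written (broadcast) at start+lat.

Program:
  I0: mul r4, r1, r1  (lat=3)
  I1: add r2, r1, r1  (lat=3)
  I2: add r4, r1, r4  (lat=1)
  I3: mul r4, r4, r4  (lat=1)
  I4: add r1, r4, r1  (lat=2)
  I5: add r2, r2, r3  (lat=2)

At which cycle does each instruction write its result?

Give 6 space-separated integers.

I0 mul r4: issue@1 deps=(None,None) exec_start@1 write@4
I1 add r2: issue@2 deps=(None,None) exec_start@2 write@5
I2 add r4: issue@3 deps=(None,0) exec_start@4 write@5
I3 mul r4: issue@4 deps=(2,2) exec_start@5 write@6
I4 add r1: issue@5 deps=(3,None) exec_start@6 write@8
I5 add r2: issue@6 deps=(1,None) exec_start@6 write@8

Answer: 4 5 5 6 8 8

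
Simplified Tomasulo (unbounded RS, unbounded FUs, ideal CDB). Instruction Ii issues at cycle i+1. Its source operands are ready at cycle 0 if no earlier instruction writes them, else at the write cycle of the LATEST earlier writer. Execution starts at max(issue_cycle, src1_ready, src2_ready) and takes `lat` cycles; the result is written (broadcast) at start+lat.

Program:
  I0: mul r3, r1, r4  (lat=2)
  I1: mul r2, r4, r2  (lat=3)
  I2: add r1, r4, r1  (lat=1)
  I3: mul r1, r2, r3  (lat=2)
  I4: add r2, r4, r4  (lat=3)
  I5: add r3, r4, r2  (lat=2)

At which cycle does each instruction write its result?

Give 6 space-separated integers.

Answer: 3 5 4 7 8 10

Derivation:
I0 mul r3: issue@1 deps=(None,None) exec_start@1 write@3
I1 mul r2: issue@2 deps=(None,None) exec_start@2 write@5
I2 add r1: issue@3 deps=(None,None) exec_start@3 write@4
I3 mul r1: issue@4 deps=(1,0) exec_start@5 write@7
I4 add r2: issue@5 deps=(None,None) exec_start@5 write@8
I5 add r3: issue@6 deps=(None,4) exec_start@8 write@10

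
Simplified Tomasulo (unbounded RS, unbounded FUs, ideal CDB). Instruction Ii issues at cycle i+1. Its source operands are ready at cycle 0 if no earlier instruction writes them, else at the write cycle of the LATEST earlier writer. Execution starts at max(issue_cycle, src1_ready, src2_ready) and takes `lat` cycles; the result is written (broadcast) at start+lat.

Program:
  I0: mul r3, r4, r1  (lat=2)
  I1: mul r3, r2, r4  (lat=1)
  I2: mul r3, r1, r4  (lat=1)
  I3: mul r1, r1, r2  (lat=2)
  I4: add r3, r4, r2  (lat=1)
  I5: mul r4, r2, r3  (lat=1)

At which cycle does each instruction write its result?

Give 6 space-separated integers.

Answer: 3 3 4 6 6 7

Derivation:
I0 mul r3: issue@1 deps=(None,None) exec_start@1 write@3
I1 mul r3: issue@2 deps=(None,None) exec_start@2 write@3
I2 mul r3: issue@3 deps=(None,None) exec_start@3 write@4
I3 mul r1: issue@4 deps=(None,None) exec_start@4 write@6
I4 add r3: issue@5 deps=(None,None) exec_start@5 write@6
I5 mul r4: issue@6 deps=(None,4) exec_start@6 write@7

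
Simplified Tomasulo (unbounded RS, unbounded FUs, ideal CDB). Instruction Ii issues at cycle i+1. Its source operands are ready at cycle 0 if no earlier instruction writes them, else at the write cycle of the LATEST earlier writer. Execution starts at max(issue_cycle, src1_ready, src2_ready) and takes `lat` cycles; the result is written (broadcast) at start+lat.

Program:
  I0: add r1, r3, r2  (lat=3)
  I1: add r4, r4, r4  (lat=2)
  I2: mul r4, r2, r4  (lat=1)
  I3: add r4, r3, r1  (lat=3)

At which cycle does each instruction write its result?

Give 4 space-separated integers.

Answer: 4 4 5 7

Derivation:
I0 add r1: issue@1 deps=(None,None) exec_start@1 write@4
I1 add r4: issue@2 deps=(None,None) exec_start@2 write@4
I2 mul r4: issue@3 deps=(None,1) exec_start@4 write@5
I3 add r4: issue@4 deps=(None,0) exec_start@4 write@7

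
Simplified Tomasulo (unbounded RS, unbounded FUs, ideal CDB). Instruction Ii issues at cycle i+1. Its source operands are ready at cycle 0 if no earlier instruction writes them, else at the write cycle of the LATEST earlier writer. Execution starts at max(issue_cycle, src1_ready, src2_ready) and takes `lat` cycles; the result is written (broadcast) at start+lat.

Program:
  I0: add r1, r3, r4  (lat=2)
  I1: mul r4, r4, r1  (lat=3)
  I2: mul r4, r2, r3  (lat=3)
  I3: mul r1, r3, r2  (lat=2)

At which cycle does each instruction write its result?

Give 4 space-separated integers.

I0 add r1: issue@1 deps=(None,None) exec_start@1 write@3
I1 mul r4: issue@2 deps=(None,0) exec_start@3 write@6
I2 mul r4: issue@3 deps=(None,None) exec_start@3 write@6
I3 mul r1: issue@4 deps=(None,None) exec_start@4 write@6

Answer: 3 6 6 6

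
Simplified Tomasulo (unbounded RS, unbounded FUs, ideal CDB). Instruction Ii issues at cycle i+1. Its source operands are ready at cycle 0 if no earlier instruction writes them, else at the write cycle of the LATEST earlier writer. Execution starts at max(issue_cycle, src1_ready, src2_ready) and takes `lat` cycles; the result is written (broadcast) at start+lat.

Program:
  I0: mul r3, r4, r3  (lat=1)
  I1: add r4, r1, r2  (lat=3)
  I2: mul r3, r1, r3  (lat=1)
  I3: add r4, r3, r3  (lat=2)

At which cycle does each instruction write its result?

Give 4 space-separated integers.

Answer: 2 5 4 6

Derivation:
I0 mul r3: issue@1 deps=(None,None) exec_start@1 write@2
I1 add r4: issue@2 deps=(None,None) exec_start@2 write@5
I2 mul r3: issue@3 deps=(None,0) exec_start@3 write@4
I3 add r4: issue@4 deps=(2,2) exec_start@4 write@6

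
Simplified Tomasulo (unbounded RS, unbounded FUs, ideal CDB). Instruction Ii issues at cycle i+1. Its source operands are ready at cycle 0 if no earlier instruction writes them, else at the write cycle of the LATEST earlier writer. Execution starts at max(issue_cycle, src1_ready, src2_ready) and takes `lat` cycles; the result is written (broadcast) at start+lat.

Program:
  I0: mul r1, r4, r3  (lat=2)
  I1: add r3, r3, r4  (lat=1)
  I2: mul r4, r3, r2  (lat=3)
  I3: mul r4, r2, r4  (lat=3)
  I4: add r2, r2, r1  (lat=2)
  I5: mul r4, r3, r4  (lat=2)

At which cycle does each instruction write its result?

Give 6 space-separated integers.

Answer: 3 3 6 9 7 11

Derivation:
I0 mul r1: issue@1 deps=(None,None) exec_start@1 write@3
I1 add r3: issue@2 deps=(None,None) exec_start@2 write@3
I2 mul r4: issue@3 deps=(1,None) exec_start@3 write@6
I3 mul r4: issue@4 deps=(None,2) exec_start@6 write@9
I4 add r2: issue@5 deps=(None,0) exec_start@5 write@7
I5 mul r4: issue@6 deps=(1,3) exec_start@9 write@11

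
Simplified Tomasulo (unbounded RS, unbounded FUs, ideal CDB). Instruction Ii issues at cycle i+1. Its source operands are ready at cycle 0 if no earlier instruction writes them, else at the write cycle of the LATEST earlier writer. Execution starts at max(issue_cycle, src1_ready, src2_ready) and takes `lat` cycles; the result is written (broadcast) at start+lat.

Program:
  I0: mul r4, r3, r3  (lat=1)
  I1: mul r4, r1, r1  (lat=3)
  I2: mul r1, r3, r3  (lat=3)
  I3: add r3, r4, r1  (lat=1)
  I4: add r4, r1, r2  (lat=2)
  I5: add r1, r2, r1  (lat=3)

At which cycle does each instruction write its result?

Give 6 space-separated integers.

Answer: 2 5 6 7 8 9

Derivation:
I0 mul r4: issue@1 deps=(None,None) exec_start@1 write@2
I1 mul r4: issue@2 deps=(None,None) exec_start@2 write@5
I2 mul r1: issue@3 deps=(None,None) exec_start@3 write@6
I3 add r3: issue@4 deps=(1,2) exec_start@6 write@7
I4 add r4: issue@5 deps=(2,None) exec_start@6 write@8
I5 add r1: issue@6 deps=(None,2) exec_start@6 write@9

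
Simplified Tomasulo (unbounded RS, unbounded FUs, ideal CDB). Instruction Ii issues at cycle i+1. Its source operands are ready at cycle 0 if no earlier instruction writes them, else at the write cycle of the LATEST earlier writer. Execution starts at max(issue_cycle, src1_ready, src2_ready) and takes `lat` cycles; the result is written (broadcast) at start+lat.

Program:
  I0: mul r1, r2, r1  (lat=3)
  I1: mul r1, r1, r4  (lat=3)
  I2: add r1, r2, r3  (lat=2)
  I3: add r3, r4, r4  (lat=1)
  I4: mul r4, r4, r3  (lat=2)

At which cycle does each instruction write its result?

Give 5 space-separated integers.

Answer: 4 7 5 5 7

Derivation:
I0 mul r1: issue@1 deps=(None,None) exec_start@1 write@4
I1 mul r1: issue@2 deps=(0,None) exec_start@4 write@7
I2 add r1: issue@3 deps=(None,None) exec_start@3 write@5
I3 add r3: issue@4 deps=(None,None) exec_start@4 write@5
I4 mul r4: issue@5 deps=(None,3) exec_start@5 write@7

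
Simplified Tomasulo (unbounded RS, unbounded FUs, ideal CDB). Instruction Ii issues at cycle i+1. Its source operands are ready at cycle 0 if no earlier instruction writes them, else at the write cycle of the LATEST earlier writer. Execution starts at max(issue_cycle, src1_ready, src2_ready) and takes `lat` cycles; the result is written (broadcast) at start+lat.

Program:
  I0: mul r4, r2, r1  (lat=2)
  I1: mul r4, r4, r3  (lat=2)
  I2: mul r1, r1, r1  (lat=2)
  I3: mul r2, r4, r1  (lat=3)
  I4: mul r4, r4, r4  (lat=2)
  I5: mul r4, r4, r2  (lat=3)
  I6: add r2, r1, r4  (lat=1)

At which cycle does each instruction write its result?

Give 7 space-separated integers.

Answer: 3 5 5 8 7 11 12

Derivation:
I0 mul r4: issue@1 deps=(None,None) exec_start@1 write@3
I1 mul r4: issue@2 deps=(0,None) exec_start@3 write@5
I2 mul r1: issue@3 deps=(None,None) exec_start@3 write@5
I3 mul r2: issue@4 deps=(1,2) exec_start@5 write@8
I4 mul r4: issue@5 deps=(1,1) exec_start@5 write@7
I5 mul r4: issue@6 deps=(4,3) exec_start@8 write@11
I6 add r2: issue@7 deps=(2,5) exec_start@11 write@12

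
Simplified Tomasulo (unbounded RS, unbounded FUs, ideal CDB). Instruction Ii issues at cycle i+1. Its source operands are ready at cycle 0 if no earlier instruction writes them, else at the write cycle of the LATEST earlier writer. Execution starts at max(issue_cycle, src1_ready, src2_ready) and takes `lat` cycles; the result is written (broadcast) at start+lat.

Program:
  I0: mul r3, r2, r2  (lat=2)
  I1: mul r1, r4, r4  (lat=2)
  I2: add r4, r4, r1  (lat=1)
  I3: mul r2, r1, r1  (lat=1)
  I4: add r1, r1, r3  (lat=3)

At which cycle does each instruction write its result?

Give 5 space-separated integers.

I0 mul r3: issue@1 deps=(None,None) exec_start@1 write@3
I1 mul r1: issue@2 deps=(None,None) exec_start@2 write@4
I2 add r4: issue@3 deps=(None,1) exec_start@4 write@5
I3 mul r2: issue@4 deps=(1,1) exec_start@4 write@5
I4 add r1: issue@5 deps=(1,0) exec_start@5 write@8

Answer: 3 4 5 5 8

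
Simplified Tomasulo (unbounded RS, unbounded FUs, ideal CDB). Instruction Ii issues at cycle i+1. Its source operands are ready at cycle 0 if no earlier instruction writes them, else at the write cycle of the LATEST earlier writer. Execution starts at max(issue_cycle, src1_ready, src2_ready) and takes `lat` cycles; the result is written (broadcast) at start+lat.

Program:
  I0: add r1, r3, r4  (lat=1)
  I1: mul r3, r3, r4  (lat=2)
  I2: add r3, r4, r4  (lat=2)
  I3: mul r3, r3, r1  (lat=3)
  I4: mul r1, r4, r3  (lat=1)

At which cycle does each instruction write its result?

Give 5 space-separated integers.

I0 add r1: issue@1 deps=(None,None) exec_start@1 write@2
I1 mul r3: issue@2 deps=(None,None) exec_start@2 write@4
I2 add r3: issue@3 deps=(None,None) exec_start@3 write@5
I3 mul r3: issue@4 deps=(2,0) exec_start@5 write@8
I4 mul r1: issue@5 deps=(None,3) exec_start@8 write@9

Answer: 2 4 5 8 9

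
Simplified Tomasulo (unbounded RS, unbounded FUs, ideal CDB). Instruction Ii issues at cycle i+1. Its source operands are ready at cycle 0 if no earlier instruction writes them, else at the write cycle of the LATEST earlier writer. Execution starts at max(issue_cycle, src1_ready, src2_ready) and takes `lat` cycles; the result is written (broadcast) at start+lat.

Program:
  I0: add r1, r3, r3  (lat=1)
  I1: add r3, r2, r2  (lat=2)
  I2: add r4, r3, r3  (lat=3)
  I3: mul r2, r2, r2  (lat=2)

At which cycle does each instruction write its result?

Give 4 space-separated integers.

I0 add r1: issue@1 deps=(None,None) exec_start@1 write@2
I1 add r3: issue@2 deps=(None,None) exec_start@2 write@4
I2 add r4: issue@3 deps=(1,1) exec_start@4 write@7
I3 mul r2: issue@4 deps=(None,None) exec_start@4 write@6

Answer: 2 4 7 6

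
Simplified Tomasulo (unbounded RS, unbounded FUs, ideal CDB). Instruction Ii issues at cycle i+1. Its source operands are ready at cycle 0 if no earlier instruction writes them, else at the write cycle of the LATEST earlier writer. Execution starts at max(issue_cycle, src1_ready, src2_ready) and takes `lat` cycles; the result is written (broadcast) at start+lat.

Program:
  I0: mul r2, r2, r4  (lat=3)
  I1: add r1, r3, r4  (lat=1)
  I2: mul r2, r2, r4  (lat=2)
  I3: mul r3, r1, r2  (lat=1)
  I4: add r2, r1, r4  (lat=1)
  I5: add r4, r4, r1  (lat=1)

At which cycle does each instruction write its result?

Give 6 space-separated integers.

Answer: 4 3 6 7 6 7

Derivation:
I0 mul r2: issue@1 deps=(None,None) exec_start@1 write@4
I1 add r1: issue@2 deps=(None,None) exec_start@2 write@3
I2 mul r2: issue@3 deps=(0,None) exec_start@4 write@6
I3 mul r3: issue@4 deps=(1,2) exec_start@6 write@7
I4 add r2: issue@5 deps=(1,None) exec_start@5 write@6
I5 add r4: issue@6 deps=(None,1) exec_start@6 write@7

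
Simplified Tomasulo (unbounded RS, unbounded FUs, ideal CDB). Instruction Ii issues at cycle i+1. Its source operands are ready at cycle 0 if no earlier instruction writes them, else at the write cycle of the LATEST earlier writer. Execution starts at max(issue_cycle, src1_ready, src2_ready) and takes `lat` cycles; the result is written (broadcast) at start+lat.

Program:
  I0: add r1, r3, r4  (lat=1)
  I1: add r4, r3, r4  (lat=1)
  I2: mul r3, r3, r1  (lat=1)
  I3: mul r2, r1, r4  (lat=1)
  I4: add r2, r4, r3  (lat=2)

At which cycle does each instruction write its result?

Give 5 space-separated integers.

Answer: 2 3 4 5 7

Derivation:
I0 add r1: issue@1 deps=(None,None) exec_start@1 write@2
I1 add r4: issue@2 deps=(None,None) exec_start@2 write@3
I2 mul r3: issue@3 deps=(None,0) exec_start@3 write@4
I3 mul r2: issue@4 deps=(0,1) exec_start@4 write@5
I4 add r2: issue@5 deps=(1,2) exec_start@5 write@7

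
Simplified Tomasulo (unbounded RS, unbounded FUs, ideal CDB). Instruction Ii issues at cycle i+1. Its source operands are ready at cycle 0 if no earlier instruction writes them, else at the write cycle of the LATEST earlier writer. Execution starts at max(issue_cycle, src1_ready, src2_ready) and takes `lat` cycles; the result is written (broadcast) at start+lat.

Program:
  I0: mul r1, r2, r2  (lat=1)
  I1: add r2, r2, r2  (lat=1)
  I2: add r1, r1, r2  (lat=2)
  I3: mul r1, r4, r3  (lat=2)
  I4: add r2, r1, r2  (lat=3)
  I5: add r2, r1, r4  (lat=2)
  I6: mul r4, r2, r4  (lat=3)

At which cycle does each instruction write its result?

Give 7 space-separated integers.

I0 mul r1: issue@1 deps=(None,None) exec_start@1 write@2
I1 add r2: issue@2 deps=(None,None) exec_start@2 write@3
I2 add r1: issue@3 deps=(0,1) exec_start@3 write@5
I3 mul r1: issue@4 deps=(None,None) exec_start@4 write@6
I4 add r2: issue@5 deps=(3,1) exec_start@6 write@9
I5 add r2: issue@6 deps=(3,None) exec_start@6 write@8
I6 mul r4: issue@7 deps=(5,None) exec_start@8 write@11

Answer: 2 3 5 6 9 8 11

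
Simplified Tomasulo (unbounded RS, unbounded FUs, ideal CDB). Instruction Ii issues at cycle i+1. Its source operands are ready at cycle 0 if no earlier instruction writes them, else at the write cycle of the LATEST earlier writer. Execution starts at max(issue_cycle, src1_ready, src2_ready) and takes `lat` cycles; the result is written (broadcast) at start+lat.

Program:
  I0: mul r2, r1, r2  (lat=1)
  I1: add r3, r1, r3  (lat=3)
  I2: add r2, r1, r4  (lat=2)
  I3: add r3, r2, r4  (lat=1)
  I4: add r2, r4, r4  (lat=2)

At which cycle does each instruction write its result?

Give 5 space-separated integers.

Answer: 2 5 5 6 7

Derivation:
I0 mul r2: issue@1 deps=(None,None) exec_start@1 write@2
I1 add r3: issue@2 deps=(None,None) exec_start@2 write@5
I2 add r2: issue@3 deps=(None,None) exec_start@3 write@5
I3 add r3: issue@4 deps=(2,None) exec_start@5 write@6
I4 add r2: issue@5 deps=(None,None) exec_start@5 write@7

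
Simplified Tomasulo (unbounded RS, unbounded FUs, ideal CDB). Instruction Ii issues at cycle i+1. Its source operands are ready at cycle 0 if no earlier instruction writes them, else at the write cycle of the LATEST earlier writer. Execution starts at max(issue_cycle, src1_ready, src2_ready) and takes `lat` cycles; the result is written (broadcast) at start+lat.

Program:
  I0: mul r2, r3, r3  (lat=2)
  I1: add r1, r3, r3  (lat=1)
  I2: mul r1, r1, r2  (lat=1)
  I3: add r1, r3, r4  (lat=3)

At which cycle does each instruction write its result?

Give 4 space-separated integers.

Answer: 3 3 4 7

Derivation:
I0 mul r2: issue@1 deps=(None,None) exec_start@1 write@3
I1 add r1: issue@2 deps=(None,None) exec_start@2 write@3
I2 mul r1: issue@3 deps=(1,0) exec_start@3 write@4
I3 add r1: issue@4 deps=(None,None) exec_start@4 write@7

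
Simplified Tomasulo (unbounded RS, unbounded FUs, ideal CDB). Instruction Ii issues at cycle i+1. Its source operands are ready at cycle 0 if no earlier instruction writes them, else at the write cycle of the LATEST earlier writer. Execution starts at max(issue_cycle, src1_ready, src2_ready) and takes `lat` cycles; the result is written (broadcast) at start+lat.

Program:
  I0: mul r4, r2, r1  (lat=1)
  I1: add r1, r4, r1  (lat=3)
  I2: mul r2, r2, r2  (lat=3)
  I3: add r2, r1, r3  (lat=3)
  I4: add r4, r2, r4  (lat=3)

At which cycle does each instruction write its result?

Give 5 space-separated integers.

I0 mul r4: issue@1 deps=(None,None) exec_start@1 write@2
I1 add r1: issue@2 deps=(0,None) exec_start@2 write@5
I2 mul r2: issue@3 deps=(None,None) exec_start@3 write@6
I3 add r2: issue@4 deps=(1,None) exec_start@5 write@8
I4 add r4: issue@5 deps=(3,0) exec_start@8 write@11

Answer: 2 5 6 8 11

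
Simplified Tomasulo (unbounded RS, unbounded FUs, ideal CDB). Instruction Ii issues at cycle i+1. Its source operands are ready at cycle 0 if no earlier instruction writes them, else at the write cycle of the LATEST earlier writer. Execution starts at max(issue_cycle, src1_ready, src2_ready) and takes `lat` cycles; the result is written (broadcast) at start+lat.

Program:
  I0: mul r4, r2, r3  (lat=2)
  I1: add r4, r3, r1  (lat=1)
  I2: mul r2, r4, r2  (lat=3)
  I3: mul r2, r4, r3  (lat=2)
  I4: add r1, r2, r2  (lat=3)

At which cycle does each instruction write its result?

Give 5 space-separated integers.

I0 mul r4: issue@1 deps=(None,None) exec_start@1 write@3
I1 add r4: issue@2 deps=(None,None) exec_start@2 write@3
I2 mul r2: issue@3 deps=(1,None) exec_start@3 write@6
I3 mul r2: issue@4 deps=(1,None) exec_start@4 write@6
I4 add r1: issue@5 deps=(3,3) exec_start@6 write@9

Answer: 3 3 6 6 9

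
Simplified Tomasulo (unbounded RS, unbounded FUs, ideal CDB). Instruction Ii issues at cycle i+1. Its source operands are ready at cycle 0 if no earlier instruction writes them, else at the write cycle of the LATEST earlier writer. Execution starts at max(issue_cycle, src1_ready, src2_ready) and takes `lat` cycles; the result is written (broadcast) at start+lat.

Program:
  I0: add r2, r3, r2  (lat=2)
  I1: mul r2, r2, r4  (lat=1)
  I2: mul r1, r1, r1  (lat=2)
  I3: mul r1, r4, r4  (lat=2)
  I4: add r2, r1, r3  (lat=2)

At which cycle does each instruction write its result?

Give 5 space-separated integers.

I0 add r2: issue@1 deps=(None,None) exec_start@1 write@3
I1 mul r2: issue@2 deps=(0,None) exec_start@3 write@4
I2 mul r1: issue@3 deps=(None,None) exec_start@3 write@5
I3 mul r1: issue@4 deps=(None,None) exec_start@4 write@6
I4 add r2: issue@5 deps=(3,None) exec_start@6 write@8

Answer: 3 4 5 6 8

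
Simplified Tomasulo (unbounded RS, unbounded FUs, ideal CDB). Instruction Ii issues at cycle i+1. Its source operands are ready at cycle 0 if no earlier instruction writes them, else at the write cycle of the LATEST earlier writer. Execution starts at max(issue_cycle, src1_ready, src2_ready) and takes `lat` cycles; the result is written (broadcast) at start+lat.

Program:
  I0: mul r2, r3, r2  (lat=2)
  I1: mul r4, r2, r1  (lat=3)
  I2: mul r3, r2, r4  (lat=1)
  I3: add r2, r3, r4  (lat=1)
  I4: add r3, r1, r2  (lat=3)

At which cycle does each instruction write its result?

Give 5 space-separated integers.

I0 mul r2: issue@1 deps=(None,None) exec_start@1 write@3
I1 mul r4: issue@2 deps=(0,None) exec_start@3 write@6
I2 mul r3: issue@3 deps=(0,1) exec_start@6 write@7
I3 add r2: issue@4 deps=(2,1) exec_start@7 write@8
I4 add r3: issue@5 deps=(None,3) exec_start@8 write@11

Answer: 3 6 7 8 11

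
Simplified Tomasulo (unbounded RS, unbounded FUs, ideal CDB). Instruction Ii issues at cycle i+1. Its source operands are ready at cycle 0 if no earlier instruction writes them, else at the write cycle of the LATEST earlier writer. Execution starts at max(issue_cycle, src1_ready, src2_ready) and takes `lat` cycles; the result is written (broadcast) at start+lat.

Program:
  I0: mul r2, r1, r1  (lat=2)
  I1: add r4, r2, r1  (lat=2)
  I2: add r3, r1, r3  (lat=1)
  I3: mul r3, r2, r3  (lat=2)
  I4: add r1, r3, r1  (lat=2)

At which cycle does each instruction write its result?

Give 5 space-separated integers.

Answer: 3 5 4 6 8

Derivation:
I0 mul r2: issue@1 deps=(None,None) exec_start@1 write@3
I1 add r4: issue@2 deps=(0,None) exec_start@3 write@5
I2 add r3: issue@3 deps=(None,None) exec_start@3 write@4
I3 mul r3: issue@4 deps=(0,2) exec_start@4 write@6
I4 add r1: issue@5 deps=(3,None) exec_start@6 write@8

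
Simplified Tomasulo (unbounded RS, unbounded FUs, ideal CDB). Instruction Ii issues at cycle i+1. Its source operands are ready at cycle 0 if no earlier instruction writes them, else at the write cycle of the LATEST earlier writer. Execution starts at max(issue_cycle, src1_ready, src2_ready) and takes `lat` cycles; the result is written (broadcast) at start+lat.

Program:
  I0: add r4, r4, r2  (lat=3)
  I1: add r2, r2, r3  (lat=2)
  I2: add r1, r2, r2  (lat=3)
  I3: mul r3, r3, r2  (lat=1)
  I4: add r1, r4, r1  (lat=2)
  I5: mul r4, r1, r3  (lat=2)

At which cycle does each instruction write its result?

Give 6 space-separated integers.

I0 add r4: issue@1 deps=(None,None) exec_start@1 write@4
I1 add r2: issue@2 deps=(None,None) exec_start@2 write@4
I2 add r1: issue@3 deps=(1,1) exec_start@4 write@7
I3 mul r3: issue@4 deps=(None,1) exec_start@4 write@5
I4 add r1: issue@5 deps=(0,2) exec_start@7 write@9
I5 mul r4: issue@6 deps=(4,3) exec_start@9 write@11

Answer: 4 4 7 5 9 11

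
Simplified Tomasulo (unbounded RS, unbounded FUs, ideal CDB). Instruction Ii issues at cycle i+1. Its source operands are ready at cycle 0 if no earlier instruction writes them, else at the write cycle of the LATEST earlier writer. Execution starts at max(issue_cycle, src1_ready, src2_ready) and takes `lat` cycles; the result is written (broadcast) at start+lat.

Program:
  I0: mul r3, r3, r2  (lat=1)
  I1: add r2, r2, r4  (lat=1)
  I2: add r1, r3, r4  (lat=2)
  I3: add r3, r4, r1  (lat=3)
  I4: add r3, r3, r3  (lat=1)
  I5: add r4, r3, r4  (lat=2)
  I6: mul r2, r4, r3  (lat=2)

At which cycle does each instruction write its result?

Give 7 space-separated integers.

Answer: 2 3 5 8 9 11 13

Derivation:
I0 mul r3: issue@1 deps=(None,None) exec_start@1 write@2
I1 add r2: issue@2 deps=(None,None) exec_start@2 write@3
I2 add r1: issue@3 deps=(0,None) exec_start@3 write@5
I3 add r3: issue@4 deps=(None,2) exec_start@5 write@8
I4 add r3: issue@5 deps=(3,3) exec_start@8 write@9
I5 add r4: issue@6 deps=(4,None) exec_start@9 write@11
I6 mul r2: issue@7 deps=(5,4) exec_start@11 write@13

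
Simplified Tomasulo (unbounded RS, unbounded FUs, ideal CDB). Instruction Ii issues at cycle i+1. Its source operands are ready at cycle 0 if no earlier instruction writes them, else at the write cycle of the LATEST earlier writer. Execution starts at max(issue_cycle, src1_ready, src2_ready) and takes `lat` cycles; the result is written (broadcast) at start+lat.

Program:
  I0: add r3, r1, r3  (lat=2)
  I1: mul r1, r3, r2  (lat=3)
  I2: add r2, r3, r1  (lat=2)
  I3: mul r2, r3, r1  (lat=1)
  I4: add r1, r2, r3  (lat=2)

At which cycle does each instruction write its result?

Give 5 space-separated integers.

Answer: 3 6 8 7 9

Derivation:
I0 add r3: issue@1 deps=(None,None) exec_start@1 write@3
I1 mul r1: issue@2 deps=(0,None) exec_start@3 write@6
I2 add r2: issue@3 deps=(0,1) exec_start@6 write@8
I3 mul r2: issue@4 deps=(0,1) exec_start@6 write@7
I4 add r1: issue@5 deps=(3,0) exec_start@7 write@9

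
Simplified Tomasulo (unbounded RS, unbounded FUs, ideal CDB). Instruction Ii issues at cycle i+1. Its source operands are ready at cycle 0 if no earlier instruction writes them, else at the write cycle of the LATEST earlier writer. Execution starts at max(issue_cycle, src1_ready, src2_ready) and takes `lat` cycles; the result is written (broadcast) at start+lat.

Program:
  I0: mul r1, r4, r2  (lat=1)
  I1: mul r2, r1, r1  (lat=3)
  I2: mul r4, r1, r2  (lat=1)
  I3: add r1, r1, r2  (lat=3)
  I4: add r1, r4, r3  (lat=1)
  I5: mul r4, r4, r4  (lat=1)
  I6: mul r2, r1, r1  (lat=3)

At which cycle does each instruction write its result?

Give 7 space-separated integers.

I0 mul r1: issue@1 deps=(None,None) exec_start@1 write@2
I1 mul r2: issue@2 deps=(0,0) exec_start@2 write@5
I2 mul r4: issue@3 deps=(0,1) exec_start@5 write@6
I3 add r1: issue@4 deps=(0,1) exec_start@5 write@8
I4 add r1: issue@5 deps=(2,None) exec_start@6 write@7
I5 mul r4: issue@6 deps=(2,2) exec_start@6 write@7
I6 mul r2: issue@7 deps=(4,4) exec_start@7 write@10

Answer: 2 5 6 8 7 7 10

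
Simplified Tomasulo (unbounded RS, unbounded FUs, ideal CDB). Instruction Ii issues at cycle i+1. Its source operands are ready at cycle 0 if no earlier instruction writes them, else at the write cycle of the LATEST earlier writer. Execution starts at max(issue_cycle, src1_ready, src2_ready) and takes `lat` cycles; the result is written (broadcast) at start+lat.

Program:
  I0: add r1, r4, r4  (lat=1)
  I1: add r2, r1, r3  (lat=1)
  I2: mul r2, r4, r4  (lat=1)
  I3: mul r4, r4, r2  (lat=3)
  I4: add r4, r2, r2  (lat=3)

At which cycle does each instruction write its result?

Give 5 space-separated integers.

Answer: 2 3 4 7 8

Derivation:
I0 add r1: issue@1 deps=(None,None) exec_start@1 write@2
I1 add r2: issue@2 deps=(0,None) exec_start@2 write@3
I2 mul r2: issue@3 deps=(None,None) exec_start@3 write@4
I3 mul r4: issue@4 deps=(None,2) exec_start@4 write@7
I4 add r4: issue@5 deps=(2,2) exec_start@5 write@8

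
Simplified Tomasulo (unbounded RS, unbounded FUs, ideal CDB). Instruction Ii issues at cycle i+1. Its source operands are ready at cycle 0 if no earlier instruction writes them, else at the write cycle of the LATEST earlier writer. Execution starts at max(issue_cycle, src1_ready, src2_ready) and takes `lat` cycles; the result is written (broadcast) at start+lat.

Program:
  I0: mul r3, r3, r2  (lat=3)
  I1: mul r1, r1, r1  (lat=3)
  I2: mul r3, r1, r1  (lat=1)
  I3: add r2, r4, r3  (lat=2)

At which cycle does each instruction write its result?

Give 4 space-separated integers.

I0 mul r3: issue@1 deps=(None,None) exec_start@1 write@4
I1 mul r1: issue@2 deps=(None,None) exec_start@2 write@5
I2 mul r3: issue@3 deps=(1,1) exec_start@5 write@6
I3 add r2: issue@4 deps=(None,2) exec_start@6 write@8

Answer: 4 5 6 8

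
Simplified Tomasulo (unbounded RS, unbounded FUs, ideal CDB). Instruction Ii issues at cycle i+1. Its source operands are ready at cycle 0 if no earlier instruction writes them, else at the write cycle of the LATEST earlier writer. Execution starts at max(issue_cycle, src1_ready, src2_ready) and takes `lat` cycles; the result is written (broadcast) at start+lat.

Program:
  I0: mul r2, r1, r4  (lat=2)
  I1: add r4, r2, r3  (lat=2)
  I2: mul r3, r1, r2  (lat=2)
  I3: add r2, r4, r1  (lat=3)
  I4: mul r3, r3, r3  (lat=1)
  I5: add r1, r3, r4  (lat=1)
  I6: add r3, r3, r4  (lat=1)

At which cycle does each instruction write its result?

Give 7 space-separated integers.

Answer: 3 5 5 8 6 7 8

Derivation:
I0 mul r2: issue@1 deps=(None,None) exec_start@1 write@3
I1 add r4: issue@2 deps=(0,None) exec_start@3 write@5
I2 mul r3: issue@3 deps=(None,0) exec_start@3 write@5
I3 add r2: issue@4 deps=(1,None) exec_start@5 write@8
I4 mul r3: issue@5 deps=(2,2) exec_start@5 write@6
I5 add r1: issue@6 deps=(4,1) exec_start@6 write@7
I6 add r3: issue@7 deps=(4,1) exec_start@7 write@8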